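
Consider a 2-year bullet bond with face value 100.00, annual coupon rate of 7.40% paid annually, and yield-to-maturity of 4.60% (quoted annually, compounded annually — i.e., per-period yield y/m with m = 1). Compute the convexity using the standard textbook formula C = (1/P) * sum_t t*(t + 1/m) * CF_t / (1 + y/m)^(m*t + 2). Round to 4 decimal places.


Answer: Convexity = 5.2381

Derivation:
Coupon per period c = face * coupon_rate / m = 7.400000
Periods per year m = 1; per-period yield y/m = 0.046000
Number of cashflows N = 2
Cashflows (t years, CF_t, discount factor 1/(1+y/m)^(m*t), PV):
  t = 1.0000: CF_t = 7.400000, DF = 0.956023, PV = 7.074570
  t = 2.0000: CF_t = 107.400000, DF = 0.913980, PV = 98.161438
Price P = sum_t PV_t = 105.236008
Convexity numerator sum_t t*(t + 1/m) * CF_t / (1+y/m)^(m*t + 2):
  t = 1.0000: term = 12.932029
  t = 2.0000: term = 538.305471
Convexity = (1/P) * sum = 551.237500 / 105.236008 = 5.238107


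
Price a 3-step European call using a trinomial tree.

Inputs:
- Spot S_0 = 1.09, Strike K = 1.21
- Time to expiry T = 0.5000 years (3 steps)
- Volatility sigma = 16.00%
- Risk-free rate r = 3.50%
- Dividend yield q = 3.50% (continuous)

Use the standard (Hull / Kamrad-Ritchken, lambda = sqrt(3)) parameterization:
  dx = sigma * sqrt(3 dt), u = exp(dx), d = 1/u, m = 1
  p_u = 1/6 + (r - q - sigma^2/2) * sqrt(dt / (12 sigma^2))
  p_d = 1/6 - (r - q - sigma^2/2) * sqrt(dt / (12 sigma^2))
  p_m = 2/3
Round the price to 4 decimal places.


Answer: Price = V(0,0) = 0.0112

Derivation:
dt = T/N = 0.166667; dx = sigma*sqrt(3*dt) = 0.113137
u = exp(dx) = 1.119785; d = 1/u = 0.893028
p_u = 0.157239, p_m = 0.666667, p_d = 0.176095
Discount per step: exp(-r*dt) = 0.994184
Stock lattice S(k, j) with j the centered position index:
  k=0: S(0,+0) = 1.0900
  k=1: S(1,-1) = 0.9734; S(1,+0) = 1.0900; S(1,+1) = 1.2206
  k=2: S(2,-2) = 0.8693; S(2,-1) = 0.9734; S(2,+0) = 1.0900; S(2,+1) = 1.2206; S(2,+2) = 1.3668
  k=3: S(3,-3) = 0.7763; S(3,-2) = 0.8693; S(3,-1) = 0.9734; S(3,+0) = 1.0900; S(3,+1) = 1.2206; S(3,+2) = 1.3668; S(3,+3) = 1.5305
Terminal payoffs V(N, j) = max(S_T - K, 0):
  V(3,-3) = 0.000000; V(3,-2) = 0.000000; V(3,-1) = 0.000000; V(3,+0) = 0.000000; V(3,+1) = 0.010566; V(3,+2) = 0.156772; V(3,+3) = 0.320492
Backward induction: V(k, j) = exp(-r*dt) * [p_u * V(k+1, j+1) + p_m * V(k+1, j) + p_d * V(k+1, j-1)]
  V(2,-2) = exp(-r*dt) * [p_u*0.000000 + p_m*0.000000 + p_d*0.000000] = 0.000000
  V(2,-1) = exp(-r*dt) * [p_u*0.000000 + p_m*0.000000 + p_d*0.000000] = 0.000000
  V(2,+0) = exp(-r*dt) * [p_u*0.010566 + p_m*0.000000 + p_d*0.000000] = 0.001652
  V(2,+1) = exp(-r*dt) * [p_u*0.156772 + p_m*0.010566 + p_d*0.000000] = 0.031510
  V(2,+2) = exp(-r*dt) * [p_u*0.320492 + p_m*0.156772 + p_d*0.010566] = 0.155857
  V(1,-1) = exp(-r*dt) * [p_u*0.001652 + p_m*0.000000 + p_d*0.000000] = 0.000258
  V(1,+0) = exp(-r*dt) * [p_u*0.031510 + p_m*0.001652 + p_d*0.000000] = 0.006021
  V(1,+1) = exp(-r*dt) * [p_u*0.155857 + p_m*0.031510 + p_d*0.001652] = 0.045538
  V(0,+0) = exp(-r*dt) * [p_u*0.045538 + p_m*0.006021 + p_d*0.000258] = 0.011154


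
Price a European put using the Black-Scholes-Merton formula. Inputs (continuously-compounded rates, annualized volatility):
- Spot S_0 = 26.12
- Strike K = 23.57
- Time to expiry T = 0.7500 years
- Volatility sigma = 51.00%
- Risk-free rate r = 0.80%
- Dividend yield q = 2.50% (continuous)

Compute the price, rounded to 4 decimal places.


d1 = (ln(S/K) + (r - q + 0.5*sigma^2) * T) / (sigma * sqrt(T)) = 0.42455415
d2 = d1 - sigma * sqrt(T) = -0.01711880
exp(-rT) = 0.99401796; exp(-qT) = 0.98142469
P = K * exp(-rT) * N(-d2) - S_0 * exp(-qT) * N(-d1)
N(-d1) = 0.33558086; N(-d2) = 0.50682908
P = 23.5700 * 0.99401796 * 0.50682908 - 26.1200 * 0.98142469 * 0.33558086 = 3.2719

Answer: Price = 3.2719


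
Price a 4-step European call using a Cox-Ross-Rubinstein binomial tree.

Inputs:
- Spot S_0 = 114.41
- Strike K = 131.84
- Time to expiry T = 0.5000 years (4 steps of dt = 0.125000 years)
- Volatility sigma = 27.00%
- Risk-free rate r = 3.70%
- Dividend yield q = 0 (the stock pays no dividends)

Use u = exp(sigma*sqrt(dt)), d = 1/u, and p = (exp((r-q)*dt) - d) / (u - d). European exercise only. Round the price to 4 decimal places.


dt = T/N = 0.125000
u = exp(sigma*sqrt(dt)) = 1.100164; d = 1/u = 0.908955
p = (exp((r-q)*dt) - d) / (u - d) = 0.500397
Discount per step: exp(-r*dt) = 0.995386
Stock lattice S(k, i) with i counting down-moves:
  k=0: S(0,0) = 114.4100
  k=1: S(1,0) = 125.8698; S(1,1) = 103.9936
  k=2: S(2,0) = 138.4774; S(2,1) = 114.4100; S(2,2) = 94.5255
  k=3: S(3,0) = 152.3479; S(3,1) = 125.8698; S(3,2) = 103.9936; S(3,3) = 85.9195
  k=4: S(4,0) = 167.6077; S(4,1) = 138.4774; S(4,2) = 114.4100; S(4,3) = 94.5255; S(4,4) = 78.0969
Terminal payoffs V(N, i) = max(S_T - K, 0):
  V(4,0) = 35.767703; V(4,1) = 6.637425; V(4,2) = 0.000000; V(4,3) = 0.000000; V(4,4) = 0.000000
Backward induction: V(k, i) = exp(-r*dt) * [p * V(k+1, i) + (1-p) * V(k+1, i+1)].
  V(3,0) = exp(-r*dt) * [p*35.767703 + (1-p)*6.637425] = 21.116254
  V(3,1) = exp(-r*dt) * [p*6.637425 + (1-p)*0.000000] = 3.306025
  V(3,2) = exp(-r*dt) * [p*0.000000 + (1-p)*0.000000] = 0.000000
  V(3,3) = exp(-r*dt) * [p*0.000000 + (1-p)*0.000000] = 0.000000
  V(2,0) = exp(-r*dt) * [p*21.116254 + (1-p)*3.306025] = 12.161840
  V(2,1) = exp(-r*dt) * [p*3.306025 + (1-p)*0.000000] = 1.646693
  V(2,2) = exp(-r*dt) * [p*0.000000 + (1-p)*0.000000] = 0.000000
  V(1,0) = exp(-r*dt) * [p*12.161840 + (1-p)*1.646693] = 6.876568
  V(1,1) = exp(-r*dt) * [p*1.646693 + (1-p)*0.000000] = 0.820199
  V(0,0) = exp(-r*dt) * [p*6.876568 + (1-p)*0.820199] = 3.833022

Answer: Price = V(0,0) = 3.8330


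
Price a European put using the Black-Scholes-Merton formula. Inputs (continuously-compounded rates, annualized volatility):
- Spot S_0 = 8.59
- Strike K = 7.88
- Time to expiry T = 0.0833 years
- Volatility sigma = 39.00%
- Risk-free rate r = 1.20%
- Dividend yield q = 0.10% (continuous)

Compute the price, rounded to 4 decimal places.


Answer: Price = 0.1162

Derivation:
d1 = (ln(S/K) + (r - q + 0.5*sigma^2) * T) / (sigma * sqrt(T)) = 0.83085862
d2 = d1 - sigma * sqrt(T) = 0.71829783
exp(-rT) = 0.99900090; exp(-qT) = 0.99991670
P = K * exp(-rT) * N(-d2) - S_0 * exp(-qT) * N(-d1)
N(-d1) = 0.20302675; N(-d2) = 0.23628683
P = 7.8800 * 0.99900090 * 0.23628683 - 8.5900 * 0.99991670 * 0.20302675 = 0.1162


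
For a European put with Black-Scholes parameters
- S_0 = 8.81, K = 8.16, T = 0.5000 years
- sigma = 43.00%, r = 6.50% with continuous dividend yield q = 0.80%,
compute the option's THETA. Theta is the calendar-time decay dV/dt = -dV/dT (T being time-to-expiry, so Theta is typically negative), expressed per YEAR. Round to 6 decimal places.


Answer: Theta = -0.744779

Derivation:
d1 = 0.4978303761; d2 = 0.1937744602
phi(d1) = 0.3524466291; exp(-qT) = 0.9960079893; exp(-rT) = 0.9680224498
Theta = -S*exp(-qT)*phi(d1)*sigma/(2*sqrt(T)) + r*K*exp(-rT)*N(-d2) - q*S*exp(-qT)*N(-d1)
N(-d1) = 0.3093018019; N(-d2) = 0.4231762429; sqrt(T) = 0.7071067812
Term 1 = -8.8100 * 0.9960079893 * 0.3524466291 * 0.4300 / (2 * 0.7071067812) = -0.9403413835
Term 2 = 0.0650 * 8.1600 * 0.9680224498 * 0.4231762429 = 0.2172752324
Term 3 = -0.0080 * 8.8100 * 0.9960079893 * 0.3093018019 = -0.0217125668
Theta = -0.9403413835 + (0.2172752324) + (-0.0217125668) = -0.744779


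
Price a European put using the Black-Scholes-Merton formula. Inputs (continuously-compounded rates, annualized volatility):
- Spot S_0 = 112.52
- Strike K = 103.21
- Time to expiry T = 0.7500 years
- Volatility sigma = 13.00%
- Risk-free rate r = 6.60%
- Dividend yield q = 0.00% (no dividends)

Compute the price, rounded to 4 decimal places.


d1 = (ln(S/K) + (r - q + 0.5*sigma^2) * T) / (sigma * sqrt(T)) = 1.26308905
d2 = d1 - sigma * sqrt(T) = 1.15050574
exp(-rT) = 0.95170516; exp(-qT) = 1.00000000
P = K * exp(-rT) * N(-d2) - S_0 * exp(-qT) * N(-d1)
N(-d1) = 0.10327859; N(-d2) = 0.12496782
P = 103.2100 * 0.95170516 * 0.12496782 - 112.5200 * 1.00000000 * 0.10327859 = 0.6541

Answer: Price = 0.6541


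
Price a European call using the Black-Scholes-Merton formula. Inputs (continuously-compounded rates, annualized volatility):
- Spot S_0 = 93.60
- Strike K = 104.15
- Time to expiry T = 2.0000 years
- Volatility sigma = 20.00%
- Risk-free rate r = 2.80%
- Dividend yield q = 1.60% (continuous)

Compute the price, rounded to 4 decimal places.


Answer: Price = 7.1714

Derivation:
d1 = (ln(S/K) + (r - q + 0.5*sigma^2) * T) / (sigma * sqrt(T)) = -0.15132716
d2 = d1 - sigma * sqrt(T) = -0.43416987
exp(-rT) = 0.94553914; exp(-qT) = 0.96850658
C = S_0 * exp(-qT) * N(d1) - K * exp(-rT) * N(d2)
N(d1) = 0.43985882; N(d2) = 0.33208254
C = 93.6000 * 0.96850658 * 0.43985882 - 104.1500 * 0.94553914 * 0.33208254 = 7.1714


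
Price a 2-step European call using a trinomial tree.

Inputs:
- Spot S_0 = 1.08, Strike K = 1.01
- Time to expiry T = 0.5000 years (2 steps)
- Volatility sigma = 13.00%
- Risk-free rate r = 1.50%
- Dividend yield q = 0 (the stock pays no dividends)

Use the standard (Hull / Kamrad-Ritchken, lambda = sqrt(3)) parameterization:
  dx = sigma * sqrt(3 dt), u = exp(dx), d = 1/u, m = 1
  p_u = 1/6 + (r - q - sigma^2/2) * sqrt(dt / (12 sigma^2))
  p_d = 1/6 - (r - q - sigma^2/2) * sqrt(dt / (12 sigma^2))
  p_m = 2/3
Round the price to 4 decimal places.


Answer: Price = V(0,0) = 0.0908

Derivation:
dt = T/N = 0.250000; dx = sigma*sqrt(3*dt) = 0.112583
u = exp(dx) = 1.119165; d = 1/u = 0.893523
p_u = 0.173939, p_m = 0.666667, p_d = 0.159394
Discount per step: exp(-r*dt) = 0.996257
Stock lattice S(k, j) with j the centered position index:
  k=0: S(0,+0) = 1.0800
  k=1: S(1,-1) = 0.9650; S(1,+0) = 1.0800; S(1,+1) = 1.2087
  k=2: S(2,-2) = 0.8623; S(2,-1) = 0.9650; S(2,+0) = 1.0800; S(2,+1) = 1.2087; S(2,+2) = 1.3527
Terminal payoffs V(N, j) = max(S_T - K, 0):
  V(2,-2) = 0.000000; V(2,-1) = 0.000000; V(2,+0) = 0.070000; V(2,+1) = 0.198699; V(2,+2) = 0.342734
Backward induction: V(k, j) = exp(-r*dt) * [p_u * V(k+1, j+1) + p_m * V(k+1, j) + p_d * V(k+1, j-1)]
  V(1,-1) = exp(-r*dt) * [p_u*0.070000 + p_m*0.000000 + p_d*0.000000] = 0.012130
  V(1,+0) = exp(-r*dt) * [p_u*0.198699 + p_m*0.070000 + p_d*0.000000] = 0.080924
  V(1,+1) = exp(-r*dt) * [p_u*0.342734 + p_m*0.198699 + p_d*0.070000] = 0.202478
  V(0,+0) = exp(-r*dt) * [p_u*0.202478 + p_m*0.080924 + p_d*0.012130] = 0.090761


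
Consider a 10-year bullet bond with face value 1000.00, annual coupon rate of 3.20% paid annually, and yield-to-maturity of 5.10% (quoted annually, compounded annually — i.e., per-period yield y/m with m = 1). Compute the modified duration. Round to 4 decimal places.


Coupon per period c = face * coupon_rate / m = 32.000000
Periods per year m = 1; per-period yield y/m = 0.051000
Number of cashflows N = 10
Cashflows (t years, CF_t, discount factor 1/(1+y/m)^(m*t), PV):
  t = 1.0000: CF_t = 32.000000, DF = 0.951475, PV = 30.447193
  t = 2.0000: CF_t = 32.000000, DF = 0.905304, PV = 28.969737
  t = 3.0000: CF_t = 32.000000, DF = 0.861374, PV = 27.563974
  t = 4.0000: CF_t = 32.000000, DF = 0.819576, PV = 26.226426
  t = 5.0000: CF_t = 32.000000, DF = 0.779806, PV = 24.953783
  t = 6.0000: CF_t = 32.000000, DF = 0.741965, PV = 23.742896
  t = 7.0000: CF_t = 32.000000, DF = 0.705961, PV = 22.590766
  t = 8.0000: CF_t = 32.000000, DF = 0.671705, PV = 21.494545
  t = 9.0000: CF_t = 32.000000, DF = 0.639110, PV = 20.451517
  t = 10.0000: CF_t = 1032.000000, DF = 0.608097, PV = 627.556073
Price P = sum_t PV_t = 853.996911
First compute Macaulay numerator sum_t t * PV_t:
  t * PV_t at t = 1.0000: 30.447193
  t * PV_t at t = 2.0000: 57.939473
  t * PV_t at t = 3.0000: 82.691922
  t * PV_t at t = 4.0000: 104.905705
  t * PV_t at t = 5.0000: 124.768916
  t * PV_t at t = 6.0000: 142.457373
  t * PV_t at t = 7.0000: 158.135365
  t * PV_t at t = 8.0000: 171.956358
  t * PV_t at t = 9.0000: 184.063656
  t * PV_t at t = 10.0000: 6275.560735
Macaulay duration D = 7332.926695 / 853.996911 = 8.586596
Modified duration = D / (1 + y/m) = 8.586596 / (1 + 0.051000) = 8.169930

Answer: Modified duration = 8.1699


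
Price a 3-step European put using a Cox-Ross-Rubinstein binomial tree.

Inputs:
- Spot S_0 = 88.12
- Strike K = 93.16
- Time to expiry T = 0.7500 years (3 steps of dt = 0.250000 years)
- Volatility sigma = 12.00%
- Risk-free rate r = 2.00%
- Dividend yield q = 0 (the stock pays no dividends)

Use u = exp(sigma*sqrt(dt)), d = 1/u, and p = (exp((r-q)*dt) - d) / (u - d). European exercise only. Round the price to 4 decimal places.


dt = T/N = 0.250000
u = exp(sigma*sqrt(dt)) = 1.061837; d = 1/u = 0.941765
p = (exp((r-q)*dt) - d) / (u - d) = 0.526750
Discount per step: exp(-r*dt) = 0.995012
Stock lattice S(k, i) with i counting down-moves:
  k=0: S(0,0) = 88.1200
  k=1: S(1,0) = 93.5690; S(1,1) = 82.9883
  k=2: S(2,0) = 99.3550; S(2,1) = 88.1200; S(2,2) = 78.1554
  k=3: S(3,0) = 105.4988; S(3,1) = 93.5690; S(3,2) = 82.9883; S(3,3) = 73.6040
Terminal payoffs V(N, i) = max(K - S_T, 0):
  V(3,0) = 0.000000; V(3,1) = 0.000000; V(3,2) = 10.171709; V(3,3) = 19.555989
Backward induction: V(k, i) = exp(-r*dt) * [p * V(k+1, i) + (1-p) * V(k+1, i+1)].
  V(2,0) = exp(-r*dt) * [p*0.000000 + (1-p)*0.000000] = 0.000000
  V(2,1) = exp(-r*dt) * [p*0.000000 + (1-p)*10.171709] = 4.789748
  V(2,2) = exp(-r*dt) * [p*10.171709 + (1-p)*19.555989] = 14.539934
  V(1,0) = exp(-r*dt) * [p*0.000000 + (1-p)*4.789748] = 2.255441
  V(1,1) = exp(-r*dt) * [p*4.789748 + (1-p)*14.539934] = 9.357116
  V(0,0) = exp(-r*dt) * [p*2.255441 + (1-p)*9.357116] = 5.588294

Answer: Price = V(0,0) = 5.5883


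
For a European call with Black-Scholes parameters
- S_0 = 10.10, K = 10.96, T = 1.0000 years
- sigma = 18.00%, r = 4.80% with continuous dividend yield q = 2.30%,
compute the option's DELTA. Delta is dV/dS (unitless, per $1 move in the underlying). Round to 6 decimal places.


d1 = -0.2250936537; d2 = -0.4050936537
phi(d1) = 0.3889625900; exp(-qT) = 0.9772624838; exp(-rT) = 0.9531337871
N(d1) = 0.4109532089
Delta = exp(-qT) * N(d1) = 0.9772624838 * 0.4109532089 = 0.401609

Answer: Delta = 0.401609


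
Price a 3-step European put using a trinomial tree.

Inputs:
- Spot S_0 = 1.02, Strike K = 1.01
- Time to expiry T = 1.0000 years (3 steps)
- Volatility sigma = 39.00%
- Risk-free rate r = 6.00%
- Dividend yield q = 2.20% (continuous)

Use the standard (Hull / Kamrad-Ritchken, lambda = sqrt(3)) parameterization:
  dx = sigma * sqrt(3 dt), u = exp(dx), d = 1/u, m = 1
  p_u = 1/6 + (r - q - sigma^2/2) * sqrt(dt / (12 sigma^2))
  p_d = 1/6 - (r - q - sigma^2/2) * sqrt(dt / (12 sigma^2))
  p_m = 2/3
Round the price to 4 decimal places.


Answer: Price = V(0,0) = 0.1161

Derivation:
dt = T/N = 0.333333; dx = sigma*sqrt(3*dt) = 0.390000
u = exp(dx) = 1.476981; d = 1/u = 0.677057
p_u = 0.150406, p_m = 0.666667, p_d = 0.182927
Discount per step: exp(-r*dt) = 0.980199
Stock lattice S(k, j) with j the centered position index:
  k=0: S(0,+0) = 1.0200
  k=1: S(1,-1) = 0.6906; S(1,+0) = 1.0200; S(1,+1) = 1.5065
  k=2: S(2,-2) = 0.4676; S(2,-1) = 0.6906; S(2,+0) = 1.0200; S(2,+1) = 1.5065; S(2,+2) = 2.2251
  k=3: S(3,-3) = 0.3166; S(3,-2) = 0.4676; S(3,-1) = 0.6906; S(3,+0) = 1.0200; S(3,+1) = 1.5065; S(3,+2) = 2.2251; S(3,+3) = 3.2864
Terminal payoffs V(N, j) = max(K - S_T, 0):
  V(3,-3) = 0.693426; V(3,-2) = 0.542426; V(3,-1) = 0.319402; V(3,+0) = 0.000000; V(3,+1) = 0.000000; V(3,+2) = 0.000000; V(3,+3) = 0.000000
Backward induction: V(k, j) = exp(-r*dt) * [p_u * V(k+1, j+1) + p_m * V(k+1, j) + p_d * V(k+1, j-1)]
  V(2,-2) = exp(-r*dt) * [p_u*0.319402 + p_m*0.542426 + p_d*0.693426] = 0.525880
  V(2,-1) = exp(-r*dt) * [p_u*0.000000 + p_m*0.319402 + p_d*0.542426] = 0.305978
  V(2,+0) = exp(-r*dt) * [p_u*0.000000 + p_m*0.000000 + p_d*0.319402] = 0.057270
  V(2,+1) = exp(-r*dt) * [p_u*0.000000 + p_m*0.000000 + p_d*0.000000] = 0.000000
  V(2,+2) = exp(-r*dt) * [p_u*0.000000 + p_m*0.000000 + p_d*0.000000] = 0.000000
  V(1,-1) = exp(-r*dt) * [p_u*0.057270 + p_m*0.305978 + p_d*0.525880] = 0.302682
  V(1,+0) = exp(-r*dt) * [p_u*0.000000 + p_m*0.057270 + p_d*0.305978] = 0.092288
  V(1,+1) = exp(-r*dt) * [p_u*0.000000 + p_m*0.000000 + p_d*0.057270] = 0.010269
  V(0,+0) = exp(-r*dt) * [p_u*0.010269 + p_m*0.092288 + p_d*0.302682] = 0.116093


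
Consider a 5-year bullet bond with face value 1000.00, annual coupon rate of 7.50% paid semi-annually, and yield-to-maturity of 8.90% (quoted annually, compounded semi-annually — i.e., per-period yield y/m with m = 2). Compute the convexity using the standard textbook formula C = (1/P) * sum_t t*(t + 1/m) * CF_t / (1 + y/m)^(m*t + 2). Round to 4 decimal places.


Coupon per period c = face * coupon_rate / m = 37.500000
Periods per year m = 2; per-period yield y/m = 0.044500
Number of cashflows N = 10
Cashflows (t years, CF_t, discount factor 1/(1+y/m)^(m*t), PV):
  t = 0.5000: CF_t = 37.500000, DF = 0.957396, PV = 35.902346
  t = 1.0000: CF_t = 37.500000, DF = 0.916607, PV = 34.372758
  t = 1.5000: CF_t = 37.500000, DF = 0.877556, PV = 32.908337
  t = 2.0000: CF_t = 37.500000, DF = 0.840168, PV = 31.506306
  t = 2.5000: CF_t = 37.500000, DF = 0.804374, PV = 30.164008
  t = 3.0000: CF_t = 37.500000, DF = 0.770104, PV = 28.878897
  t = 3.5000: CF_t = 37.500000, DF = 0.737294, PV = 27.648537
  t = 4.0000: CF_t = 37.500000, DF = 0.705883, PV = 26.470596
  t = 4.5000: CF_t = 37.500000, DF = 0.675809, PV = 25.342839
  t = 5.0000: CF_t = 1037.500000, DF = 0.647017, PV = 671.279929
Price P = sum_t PV_t = 944.474553
Convexity numerator sum_t t*(t + 1/m) * CF_t / (1+y/m)^(m*t + 2):
  t = 0.5000: term = 16.454168
  t = 1.0000: term = 47.259459
  t = 1.5000: term = 90.492024
  t = 2.0000: term = 144.394485
  t = 2.5000: term = 207.364028
  t = 3.0000: term = 277.941254
  t = 3.5000: term = 354.799750
  t = 4.0000: term = 436.736339
  t = 4.5000: term = 522.661967
  t = 5.0000: term = 16920.744487
Convexity = (1/P) * sum = 19018.847961 / 944.474553 = 20.136962

Answer: Convexity = 20.1370


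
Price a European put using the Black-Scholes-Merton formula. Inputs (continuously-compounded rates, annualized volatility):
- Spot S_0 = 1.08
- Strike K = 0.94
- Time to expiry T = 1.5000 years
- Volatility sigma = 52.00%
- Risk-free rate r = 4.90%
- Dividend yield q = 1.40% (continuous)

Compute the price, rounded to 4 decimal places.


Answer: Price = 0.1595

Derivation:
d1 = (ln(S/K) + (r - q + 0.5*sigma^2) * T) / (sigma * sqrt(T)) = 0.61886742
d2 = d1 - sigma * sqrt(T) = -0.01799991
exp(-rT) = 0.92913615; exp(-qT) = 0.97921896
P = K * exp(-rT) * N(-d2) - S_0 * exp(-qT) * N(-d1)
N(-d1) = 0.26800185; N(-d2) = 0.50718054
P = 0.9400 * 0.92913615 * 0.50718054 - 1.0800 * 0.97921896 * 0.26800185 = 0.1595


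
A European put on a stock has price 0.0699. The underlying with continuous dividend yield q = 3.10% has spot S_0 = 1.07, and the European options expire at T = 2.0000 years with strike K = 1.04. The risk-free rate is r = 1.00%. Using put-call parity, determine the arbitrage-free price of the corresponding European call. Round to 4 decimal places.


Put-call parity: C - P = S_0 * exp(-qT) - K * exp(-rT).
S_0 * exp(-qT) = 1.0700 * 0.93988289 = 1.00567469
K * exp(-rT) = 1.0400 * 0.98019867 = 1.01940662
C = P + S*exp(-qT) - K*exp(-rT)
C = 0.0699 + 1.00567469 - 1.01940662 = 0.0562

Answer: Call price = 0.0562


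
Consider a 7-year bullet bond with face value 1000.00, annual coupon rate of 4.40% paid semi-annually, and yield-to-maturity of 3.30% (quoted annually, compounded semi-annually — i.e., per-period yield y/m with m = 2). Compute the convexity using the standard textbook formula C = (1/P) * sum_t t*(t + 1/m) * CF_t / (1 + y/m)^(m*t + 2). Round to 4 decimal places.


Coupon per period c = face * coupon_rate / m = 22.000000
Periods per year m = 2; per-period yield y/m = 0.016500
Number of cashflows N = 14
Cashflows (t years, CF_t, discount factor 1/(1+y/m)^(m*t), PV):
  t = 0.5000: CF_t = 22.000000, DF = 0.983768, PV = 21.642892
  t = 1.0000: CF_t = 22.000000, DF = 0.967799, PV = 21.291581
  t = 1.5000: CF_t = 22.000000, DF = 0.952090, PV = 20.945973
  t = 2.0000: CF_t = 22.000000, DF = 0.936635, PV = 20.605974
  t = 2.5000: CF_t = 22.000000, DF = 0.921432, PV = 20.271494
  t = 3.0000: CF_t = 22.000000, DF = 0.906475, PV = 19.942444
  t = 3.5000: CF_t = 22.000000, DF = 0.891761, PV = 19.618735
  t = 4.0000: CF_t = 22.000000, DF = 0.877285, PV = 19.300280
  t = 4.5000: CF_t = 22.000000, DF = 0.863045, PV = 18.986995
  t = 5.0000: CF_t = 22.000000, DF = 0.849036, PV = 18.678795
  t = 5.5000: CF_t = 22.000000, DF = 0.835254, PV = 18.375597
  t = 6.0000: CF_t = 22.000000, DF = 0.821696, PV = 18.077322
  t = 6.5000: CF_t = 22.000000, DF = 0.808359, PV = 17.783887
  t = 7.0000: CF_t = 1022.000000, DF = 0.795237, PV = 812.732326
Price P = sum_t PV_t = 1068.254297
Convexity numerator sum_t t*(t + 1/m) * CF_t / (1+y/m)^(m*t + 2):
  t = 0.5000: term = 10.472986
  t = 1.0000: term = 30.908961
  t = 1.5000: term = 60.814483
  t = 2.0000: term = 99.712220
  t = 2.5000: term = 147.140512
  t = 3.0000: term = 202.652943
  t = 3.5000: term = 265.817929
  t = 4.0000: term = 336.218306
  t = 4.5000: term = 413.450942
  t = 5.0000: term = 497.126345
  t = 5.5000: term = 586.868287
  t = 6.0000: term = 682.313440
  t = 6.5000: term = 783.111015
  t = 7.0000: term = 41294.486654
Convexity = (1/P) * sum = 45411.095026 / 1068.254297 = 42.509630

Answer: Convexity = 42.5096


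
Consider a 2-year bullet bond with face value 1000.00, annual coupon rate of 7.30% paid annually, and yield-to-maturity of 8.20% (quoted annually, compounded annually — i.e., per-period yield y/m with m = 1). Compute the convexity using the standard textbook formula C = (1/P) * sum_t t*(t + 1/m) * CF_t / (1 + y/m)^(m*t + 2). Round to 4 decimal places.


Answer: Convexity = 4.8908

Derivation:
Coupon per period c = face * coupon_rate / m = 73.000000
Periods per year m = 1; per-period yield y/m = 0.082000
Number of cashflows N = 2
Cashflows (t years, CF_t, discount factor 1/(1+y/m)^(m*t), PV):
  t = 1.0000: CF_t = 73.000000, DF = 0.924214, PV = 67.467652
  t = 2.0000: CF_t = 1073.000000, DF = 0.854172, PV = 916.526867
Price P = sum_t PV_t = 983.994520
Convexity numerator sum_t t*(t + 1/m) * CF_t / (1+y/m)^(m*t + 2):
  t = 1.0000: term = 115.257998
  t = 2.0000: term = 4697.231118
Convexity = (1/P) * sum = 4812.489116 / 983.994520 = 4.890768


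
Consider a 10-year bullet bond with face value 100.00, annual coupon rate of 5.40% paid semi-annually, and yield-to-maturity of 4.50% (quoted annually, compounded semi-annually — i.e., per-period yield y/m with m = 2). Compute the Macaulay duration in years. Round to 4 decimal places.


Coupon per period c = face * coupon_rate / m = 2.700000
Periods per year m = 2; per-period yield y/m = 0.022500
Number of cashflows N = 20
Cashflows (t years, CF_t, discount factor 1/(1+y/m)^(m*t), PV):
  t = 0.5000: CF_t = 2.700000, DF = 0.977995, PV = 2.640587
  t = 1.0000: CF_t = 2.700000, DF = 0.956474, PV = 2.582481
  t = 1.5000: CF_t = 2.700000, DF = 0.935427, PV = 2.525654
  t = 2.0000: CF_t = 2.700000, DF = 0.914843, PV = 2.470077
  t = 2.5000: CF_t = 2.700000, DF = 0.894712, PV = 2.415723
  t = 3.0000: CF_t = 2.700000, DF = 0.875024, PV = 2.362566
  t = 3.5000: CF_t = 2.700000, DF = 0.855769, PV = 2.310578
  t = 4.0000: CF_t = 2.700000, DF = 0.836938, PV = 2.259734
  t = 4.5000: CF_t = 2.700000, DF = 0.818522, PV = 2.210008
  t = 5.0000: CF_t = 2.700000, DF = 0.800510, PV = 2.161377
  t = 5.5000: CF_t = 2.700000, DF = 0.782895, PV = 2.113816
  t = 6.0000: CF_t = 2.700000, DF = 0.765667, PV = 2.067302
  t = 6.5000: CF_t = 2.700000, DF = 0.748819, PV = 2.021811
  t = 7.0000: CF_t = 2.700000, DF = 0.732341, PV = 1.977322
  t = 7.5000: CF_t = 2.700000, DF = 0.716226, PV = 1.933811
  t = 8.0000: CF_t = 2.700000, DF = 0.700466, PV = 1.891258
  t = 8.5000: CF_t = 2.700000, DF = 0.685052, PV = 1.849641
  t = 9.0000: CF_t = 2.700000, DF = 0.669978, PV = 1.808940
  t = 9.5000: CF_t = 2.700000, DF = 0.655235, PV = 1.769134
  t = 10.0000: CF_t = 102.700000, DF = 0.640816, PV = 65.811852
Price P = sum_t PV_t = 107.183671
Macaulay numerator sum_t t * PV_t:
  t * PV_t at t = 0.5000: 1.320293
  t * PV_t at t = 1.0000: 2.582481
  t * PV_t at t = 1.5000: 3.788481
  t * PV_t at t = 2.0000: 4.940154
  t * PV_t at t = 2.5000: 6.039308
  t * PV_t at t = 3.0000: 7.087697
  t * PV_t at t = 3.5000: 8.087021
  t * PV_t at t = 4.0000: 9.038934
  t * PV_t at t = 4.5000: 9.945038
  t * PV_t at t = 5.0000: 10.806887
  t * PV_t at t = 5.5000: 11.625991
  t * PV_t at t = 6.0000: 12.403813
  t * PV_t at t = 6.5000: 13.141774
  t * PV_t at t = 7.0000: 13.841252
  t * PV_t at t = 7.5000: 14.503582
  t * PV_t at t = 8.0000: 15.130061
  t * PV_t at t = 8.5000: 15.721946
  t * PV_t at t = 9.0000: 16.280456
  t * PV_t at t = 9.5000: 16.806774
  t * PV_t at t = 10.0000: 658.118516
Macaulay duration D = (sum_t t * PV_t) / P = 851.210460 / 107.183671 = 7.941606

Answer: Macaulay duration = 7.9416 years


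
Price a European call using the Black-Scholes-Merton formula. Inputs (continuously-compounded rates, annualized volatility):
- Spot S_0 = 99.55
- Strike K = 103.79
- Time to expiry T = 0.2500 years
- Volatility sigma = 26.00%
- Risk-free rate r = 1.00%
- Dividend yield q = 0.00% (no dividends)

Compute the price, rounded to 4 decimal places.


Answer: Price = 3.5092

Derivation:
d1 = (ln(S/K) + (r - q + 0.5*sigma^2) * T) / (sigma * sqrt(T)) = -0.23661228
d2 = d1 - sigma * sqrt(T) = -0.36661228
exp(-rT) = 0.99750312; exp(-qT) = 1.00000000
C = S_0 * exp(-qT) * N(d1) - K * exp(-rT) * N(d2)
N(d1) = 0.40647880; N(d2) = 0.35695412
C = 99.5500 * 1.00000000 * 0.40647880 - 103.7900 * 0.99750312 * 0.35695412 = 3.5092


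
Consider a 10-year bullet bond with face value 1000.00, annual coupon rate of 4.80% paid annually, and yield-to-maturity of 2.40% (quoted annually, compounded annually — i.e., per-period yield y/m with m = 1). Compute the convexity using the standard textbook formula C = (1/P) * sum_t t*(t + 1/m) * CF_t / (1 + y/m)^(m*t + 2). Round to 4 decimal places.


Coupon per period c = face * coupon_rate / m = 48.000000
Periods per year m = 1; per-period yield y/m = 0.024000
Number of cashflows N = 10
Cashflows (t years, CF_t, discount factor 1/(1+y/m)^(m*t), PV):
  t = 1.0000: CF_t = 48.000000, DF = 0.976562, PV = 46.875000
  t = 2.0000: CF_t = 48.000000, DF = 0.953674, PV = 45.776367
  t = 3.0000: CF_t = 48.000000, DF = 0.931323, PV = 44.703484
  t = 4.0000: CF_t = 48.000000, DF = 0.909495, PV = 43.655746
  t = 5.0000: CF_t = 48.000000, DF = 0.888178, PV = 42.632564
  t = 6.0000: CF_t = 48.000000, DF = 0.867362, PV = 41.633363
  t = 7.0000: CF_t = 48.000000, DF = 0.847033, PV = 40.657581
  t = 8.0000: CF_t = 48.000000, DF = 0.827181, PV = 39.704669
  t = 9.0000: CF_t = 48.000000, DF = 0.807794, PV = 38.774091
  t = 10.0000: CF_t = 1048.000000, DF = 0.788861, PV = 826.726229
Price P = sum_t PV_t = 1211.139095
Convexity numerator sum_t t*(t + 1/m) * CF_t / (1+y/m)^(m*t + 2):
  t = 1.0000: term = 89.406967
  t = 2.0000: term = 261.934474
  t = 3.0000: term = 511.590770
  t = 4.0000: term = 832.667268
  t = 5.0000: term = 1219.727444
  t = 6.0000: term = 1667.596115
  t = 7.0000: term = 2171.349108
  t = 8.0000: term = 2726.303288
  t = 9.0000: term = 3328.006944
  t = 10.0000: term = 86727.032808
Convexity = (1/P) * sum = 99535.615187 / 1211.139095 = 82.183471

Answer: Convexity = 82.1835


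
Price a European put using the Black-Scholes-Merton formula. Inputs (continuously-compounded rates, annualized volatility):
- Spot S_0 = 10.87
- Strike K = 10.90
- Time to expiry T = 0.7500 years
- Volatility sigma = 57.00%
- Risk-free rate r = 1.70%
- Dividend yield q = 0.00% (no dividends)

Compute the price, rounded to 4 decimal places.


Answer: Price = 2.0550

Derivation:
d1 = (ln(S/K) + (r - q + 0.5*sigma^2) * T) / (sigma * sqrt(T)) = 0.26706281
d2 = d1 - sigma * sqrt(T) = -0.22657167
exp(-rT) = 0.98733094; exp(-qT) = 1.00000000
P = K * exp(-rT) * N(-d2) - S_0 * exp(-qT) * N(-d1)
N(-d1) = 0.39471040; N(-d2) = 0.58962159
P = 10.9000 * 0.98733094 * 0.58962159 - 10.8700 * 1.00000000 * 0.39471040 = 2.0550


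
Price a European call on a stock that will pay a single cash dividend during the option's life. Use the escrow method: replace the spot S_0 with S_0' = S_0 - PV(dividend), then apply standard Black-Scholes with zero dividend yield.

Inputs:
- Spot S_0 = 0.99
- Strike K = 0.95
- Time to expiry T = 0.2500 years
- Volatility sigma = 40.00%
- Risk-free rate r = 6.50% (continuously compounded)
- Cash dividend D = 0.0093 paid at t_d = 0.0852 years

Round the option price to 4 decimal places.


Answer: Price = 0.1015

Derivation:
PV(D) = D * exp(-r * t_d) = 0.0093 * 0.99447731 = 0.00924864
S_0' = S_0 - PV(D) = 0.9900 - 0.00924864 = 0.98075136
d1 = (ln(S_0'/K) + (r + sigma^2/2)*T) / (sigma*sqrt(T)) = 0.34053494
d2 = d1 - sigma*sqrt(T) = 0.14053494
exp(-rT) = 0.98388132
N(d1) = 0.63327314; N(d2) = 0.55588133
C = S_0' * N(d1) - K * exp(-rT) * N(d2) = 0.98075136 * 0.63327314 - 0.9500 * 0.98388132 * 0.55588133 = 0.1015


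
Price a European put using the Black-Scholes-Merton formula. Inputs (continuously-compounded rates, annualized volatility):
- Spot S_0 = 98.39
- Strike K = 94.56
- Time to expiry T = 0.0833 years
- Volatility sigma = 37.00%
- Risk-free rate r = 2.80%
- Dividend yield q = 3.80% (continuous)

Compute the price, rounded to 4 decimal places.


Answer: Price = 2.4953

Derivation:
d1 = (ln(S/K) + (r - q + 0.5*sigma^2) * T) / (sigma * sqrt(T)) = 0.41740010
d2 = d1 - sigma * sqrt(T) = 0.31061167
exp(-rT) = 0.99767032; exp(-qT) = 0.99683960
P = K * exp(-rT) * N(-d2) - S_0 * exp(-qT) * N(-d1)
N(-d1) = 0.33819289; N(-d2) = 0.37804793
P = 94.5600 * 0.99767032 * 0.37804793 - 98.3900 * 0.99683960 * 0.33819289 = 2.4953


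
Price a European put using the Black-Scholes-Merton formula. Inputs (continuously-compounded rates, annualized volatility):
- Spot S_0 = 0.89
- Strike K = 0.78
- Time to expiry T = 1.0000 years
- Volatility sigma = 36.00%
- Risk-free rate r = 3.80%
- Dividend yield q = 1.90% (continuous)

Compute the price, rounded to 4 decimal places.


Answer: Price = 0.0648

Derivation:
d1 = (ln(S/K) + (r - q + 0.5*sigma^2) * T) / (sigma * sqrt(T)) = 0.59924318
d2 = d1 - sigma * sqrt(T) = 0.23924318
exp(-rT) = 0.96271294; exp(-qT) = 0.98117936
P = K * exp(-rT) * N(-d2) - S_0 * exp(-qT) * N(-d1)
N(-d1) = 0.27450537; N(-d2) = 0.40545851
P = 0.7800 * 0.96271294 * 0.40545851 - 0.8900 * 0.98117936 * 0.27450537 = 0.0648


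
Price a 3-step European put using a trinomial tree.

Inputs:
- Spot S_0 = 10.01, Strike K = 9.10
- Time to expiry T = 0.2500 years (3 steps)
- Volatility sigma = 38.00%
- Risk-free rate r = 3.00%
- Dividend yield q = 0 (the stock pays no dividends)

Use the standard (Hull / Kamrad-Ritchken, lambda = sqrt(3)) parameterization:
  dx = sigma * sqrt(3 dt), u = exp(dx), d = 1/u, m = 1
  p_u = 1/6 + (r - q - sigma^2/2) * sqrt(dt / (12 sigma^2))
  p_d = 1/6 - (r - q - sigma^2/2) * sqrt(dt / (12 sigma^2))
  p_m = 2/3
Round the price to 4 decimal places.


Answer: Price = V(0,0) = 0.3604

Derivation:
dt = T/N = 0.083333; dx = sigma*sqrt(3*dt) = 0.190000
u = exp(dx) = 1.209250; d = 1/u = 0.826959
p_u = 0.157412, p_m = 0.666667, p_d = 0.175921
Discount per step: exp(-r*dt) = 0.997503
Stock lattice S(k, j) with j the centered position index:
  k=0: S(0,+0) = 10.0100
  k=1: S(1,-1) = 8.2779; S(1,+0) = 10.0100; S(1,+1) = 12.1046
  k=2: S(2,-2) = 6.8455; S(2,-1) = 8.2779; S(2,+0) = 10.0100; S(2,+1) = 12.1046; S(2,+2) = 14.6375
  k=3: S(3,-3) = 5.6609; S(3,-2) = 6.8455; S(3,-1) = 8.2779; S(3,+0) = 10.0100; S(3,+1) = 12.1046; S(3,+2) = 14.6375; S(3,+3) = 17.7004
Terminal payoffs V(N, j) = max(K - S_T, 0):
  V(3,-3) = 3.439090; V(3,-2) = 2.254547; V(3,-1) = 0.822139; V(3,+0) = 0.000000; V(3,+1) = 0.000000; V(3,+2) = 0.000000; V(3,+3) = 0.000000
Backward induction: V(k, j) = exp(-r*dt) * [p_u * V(k+1, j+1) + p_m * V(k+1, j) + p_d * V(k+1, j-1)]
  V(2,-2) = exp(-r*dt) * [p_u*0.822139 + p_m*2.254547 + p_d*3.439090] = 2.231868
  V(2,-1) = exp(-r*dt) * [p_u*0.000000 + p_m*0.822139 + p_d*2.254547] = 0.942356
  V(2,+0) = exp(-r*dt) * [p_u*0.000000 + p_m*0.000000 + p_d*0.822139] = 0.144270
  V(2,+1) = exp(-r*dt) * [p_u*0.000000 + p_m*0.000000 + p_d*0.000000] = 0.000000
  V(2,+2) = exp(-r*dt) * [p_u*0.000000 + p_m*0.000000 + p_d*0.000000] = 0.000000
  V(1,-1) = exp(-r*dt) * [p_u*0.144270 + p_m*0.942356 + p_d*2.231868] = 1.040974
  V(1,+0) = exp(-r*dt) * [p_u*0.000000 + p_m*0.144270 + p_d*0.942356] = 0.261307
  V(1,+1) = exp(-r*dt) * [p_u*0.000000 + p_m*0.000000 + p_d*0.144270] = 0.025317
  V(0,+0) = exp(-r*dt) * [p_u*0.025317 + p_m*0.261307 + p_d*1.040974] = 0.360417


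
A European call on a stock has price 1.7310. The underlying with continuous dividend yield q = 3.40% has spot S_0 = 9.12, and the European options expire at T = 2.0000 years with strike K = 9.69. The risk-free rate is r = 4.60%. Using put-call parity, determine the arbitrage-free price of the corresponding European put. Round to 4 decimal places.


Answer: Put price = 2.0488

Derivation:
Put-call parity: C - P = S_0 * exp(-qT) - K * exp(-rT).
S_0 * exp(-qT) = 9.1200 * 0.93426047 = 8.52045552
K * exp(-rT) = 9.6900 * 0.91210515 = 8.83829890
P = C - S*exp(-qT) + K*exp(-rT)
P = 1.7310 - 8.52045552 + 8.83829890 = 2.0488


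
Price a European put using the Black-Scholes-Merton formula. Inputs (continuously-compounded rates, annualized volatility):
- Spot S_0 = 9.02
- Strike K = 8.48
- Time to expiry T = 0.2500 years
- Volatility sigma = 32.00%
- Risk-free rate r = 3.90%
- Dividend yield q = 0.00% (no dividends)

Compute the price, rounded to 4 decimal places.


Answer: Price = 0.2985

Derivation:
d1 = (ln(S/K) + (r - q + 0.5*sigma^2) * T) / (sigma * sqrt(T)) = 0.52677428
d2 = d1 - sigma * sqrt(T) = 0.36677428
exp(-rT) = 0.99029738; exp(-qT) = 1.00000000
P = K * exp(-rT) * N(-d2) - S_0 * exp(-qT) * N(-d1)
N(-d1) = 0.29917517; N(-d2) = 0.35689370
P = 8.4800 * 0.99029738 * 0.35689370 - 9.0200 * 1.00000000 * 0.29917517 = 0.2985


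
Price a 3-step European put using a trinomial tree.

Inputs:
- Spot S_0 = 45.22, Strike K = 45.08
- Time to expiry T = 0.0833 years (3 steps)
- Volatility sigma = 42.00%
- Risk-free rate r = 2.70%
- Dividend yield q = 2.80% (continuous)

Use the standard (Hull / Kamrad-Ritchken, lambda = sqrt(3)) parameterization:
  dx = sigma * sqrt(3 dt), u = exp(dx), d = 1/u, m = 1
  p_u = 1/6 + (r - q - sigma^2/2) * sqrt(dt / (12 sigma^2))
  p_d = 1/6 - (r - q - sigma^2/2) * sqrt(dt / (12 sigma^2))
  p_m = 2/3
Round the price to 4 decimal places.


Answer: Price = V(0,0) = 1.9298

Derivation:
dt = T/N = 0.027767; dx = sigma*sqrt(3*dt) = 0.121219
u = exp(dx) = 1.128872; d = 1/u = 0.885840
p_u = 0.156451, p_m = 0.666667, p_d = 0.176883
Discount per step: exp(-r*dt) = 0.999251
Stock lattice S(k, j) with j the centered position index:
  k=0: S(0,+0) = 45.2200
  k=1: S(1,-1) = 40.0577; S(1,+0) = 45.2200; S(1,+1) = 51.0476
  k=2: S(2,-2) = 35.4847; S(2,-1) = 40.0577; S(2,+0) = 45.2200; S(2,+1) = 51.0476; S(2,+2) = 57.6262
  k=3: S(3,-3) = 31.4337; S(3,-2) = 35.4847; S(3,-1) = 40.0577; S(3,+0) = 45.2200; S(3,+1) = 51.0476; S(3,+2) = 57.6262; S(3,+3) = 65.0527
Terminal payoffs V(N, j) = max(K - S_T, 0):
  V(3,-3) = 13.646269; V(3,-2) = 9.595327; V(3,-1) = 5.022330; V(3,+0) = 0.000000; V(3,+1) = 0.000000; V(3,+2) = 0.000000; V(3,+3) = 0.000000
Backward induction: V(k, j) = exp(-r*dt) * [p_u * V(k+1, j+1) + p_m * V(k+1, j) + p_d * V(k+1, j-1)]
  V(2,-2) = exp(-r*dt) * [p_u*5.022330 + p_m*9.595327 + p_d*13.646269] = 9.589230
  V(2,-1) = exp(-r*dt) * [p_u*0.000000 + p_m*5.022330 + p_d*9.595327] = 5.041687
  V(2,+0) = exp(-r*dt) * [p_u*0.000000 + p_m*0.000000 + p_d*5.022330] = 0.887698
  V(2,+1) = exp(-r*dt) * [p_u*0.000000 + p_m*0.000000 + p_d*0.000000] = 0.000000
  V(2,+2) = exp(-r*dt) * [p_u*0.000000 + p_m*0.000000 + p_d*0.000000] = 0.000000
  V(1,-1) = exp(-r*dt) * [p_u*0.887698 + p_m*5.041687 + p_d*9.589230] = 5.192281
  V(1,+0) = exp(-r*dt) * [p_u*0.000000 + p_m*0.887698 + p_d*5.041687] = 1.482475
  V(1,+1) = exp(-r*dt) * [p_u*0.000000 + p_m*0.000000 + p_d*0.887698] = 0.156901
  V(0,+0) = exp(-r*dt) * [p_u*0.156901 + p_m*1.482475 + p_d*5.192281] = 1.929842


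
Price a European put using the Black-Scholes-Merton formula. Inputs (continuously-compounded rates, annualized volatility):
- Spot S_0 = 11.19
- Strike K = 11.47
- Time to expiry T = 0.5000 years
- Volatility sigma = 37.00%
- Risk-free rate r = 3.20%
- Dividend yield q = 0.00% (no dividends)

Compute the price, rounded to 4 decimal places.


Answer: Price = 1.2193

Derivation:
d1 = (ln(S/K) + (r - q + 0.5*sigma^2) * T) / (sigma * sqrt(T)) = 0.09750655
d2 = d1 - sigma * sqrt(T) = -0.16412296
exp(-rT) = 0.98412732; exp(-qT) = 1.00000000
P = K * exp(-rT) * N(-d2) - S_0 * exp(-qT) * N(-d1)
N(-d1) = 0.46116207; N(-d2) = 0.56518283
P = 11.4700 * 0.98412732 * 0.56518283 - 11.1900 * 1.00000000 * 0.46116207 = 1.2193


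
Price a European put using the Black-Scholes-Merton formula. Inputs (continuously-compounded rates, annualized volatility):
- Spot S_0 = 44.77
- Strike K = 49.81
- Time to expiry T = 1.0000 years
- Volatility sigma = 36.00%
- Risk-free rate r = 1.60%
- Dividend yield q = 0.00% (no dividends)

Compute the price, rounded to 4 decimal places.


Answer: Price = 9.0324

Derivation:
d1 = (ln(S/K) + (r - q + 0.5*sigma^2) * T) / (sigma * sqrt(T)) = -0.07188193
d2 = d1 - sigma * sqrt(T) = -0.43188193
exp(-rT) = 0.98412732; exp(-qT) = 1.00000000
P = K * exp(-rT) * N(-d2) - S_0 * exp(-qT) * N(-d1)
N(-d1) = 0.52865206; N(-d2) = 0.66708639
P = 49.8100 * 0.98412732 * 0.66708639 - 44.7700 * 1.00000000 * 0.52865206 = 9.0324


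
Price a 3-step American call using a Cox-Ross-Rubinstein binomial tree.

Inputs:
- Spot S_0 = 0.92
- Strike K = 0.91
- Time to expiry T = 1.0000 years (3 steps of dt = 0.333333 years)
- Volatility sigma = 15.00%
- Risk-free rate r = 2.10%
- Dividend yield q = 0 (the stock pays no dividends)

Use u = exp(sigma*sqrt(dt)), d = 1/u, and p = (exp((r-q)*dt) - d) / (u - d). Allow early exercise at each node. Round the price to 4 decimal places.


Answer: Price = V(0,0) = 0.0742

Derivation:
dt = T/N = 0.333333
u = exp(sigma*sqrt(dt)) = 1.090463; d = 1/u = 0.917042
p = (exp((r-q)*dt) - d) / (u - d) = 0.518869
Discount per step: exp(-r*dt) = 0.993024
Stock lattice S(k, i) with i counting down-moves:
  k=0: S(0,0) = 0.9200
  k=1: S(1,0) = 1.0032; S(1,1) = 0.8437
  k=2: S(2,0) = 1.0940; S(2,1) = 0.9200; S(2,2) = 0.7737
  k=3: S(3,0) = 1.1929; S(3,1) = 1.0032; S(3,2) = 0.8437; S(3,3) = 0.7095
Terminal payoffs V(N, i) = max(S_T - K, 0):
  V(3,0) = 0.282946; V(3,1) = 0.093226; V(3,2) = 0.000000; V(3,3) = 0.000000
Backward induction: V(k, i) = exp(-r*dt) * [p * V(k+1, i) + (1-p) * V(k+1, i+1)]; then take max(V_cont, immediate exercise) for American.
  V(2,0) = exp(-r*dt) * [p*0.282946 + (1-p)*0.093226] = 0.190329; exercise = 0.183981; V(2,0) = max -> 0.190329
  V(2,1) = exp(-r*dt) * [p*0.093226 + (1-p)*0.000000] = 0.048035; exercise = 0.010000; V(2,1) = max -> 0.048035
  V(2,2) = exp(-r*dt) * [p*0.000000 + (1-p)*0.000000] = 0.000000; exercise = 0.000000; V(2,2) = max -> 0.000000
  V(1,0) = exp(-r*dt) * [p*0.190329 + (1-p)*0.048035] = 0.121017; exercise = 0.093226; V(1,0) = max -> 0.121017
  V(1,1) = exp(-r*dt) * [p*0.048035 + (1-p)*0.000000] = 0.024750; exercise = 0.000000; V(1,1) = max -> 0.024750
  V(0,0) = exp(-r*dt) * [p*0.121017 + (1-p)*0.024750] = 0.074179; exercise = 0.010000; V(0,0) = max -> 0.074179


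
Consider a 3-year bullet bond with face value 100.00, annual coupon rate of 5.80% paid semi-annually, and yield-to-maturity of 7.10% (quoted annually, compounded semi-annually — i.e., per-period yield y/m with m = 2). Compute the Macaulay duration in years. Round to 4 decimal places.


Coupon per period c = face * coupon_rate / m = 2.900000
Periods per year m = 2; per-period yield y/m = 0.035500
Number of cashflows N = 6
Cashflows (t years, CF_t, discount factor 1/(1+y/m)^(m*t), PV):
  t = 0.5000: CF_t = 2.900000, DF = 0.965717, PV = 2.800579
  t = 1.0000: CF_t = 2.900000, DF = 0.932609, PV = 2.704567
  t = 1.5000: CF_t = 2.900000, DF = 0.900637, PV = 2.611847
  t = 2.0000: CF_t = 2.900000, DF = 0.869760, PV = 2.522305
  t = 2.5000: CF_t = 2.900000, DF = 0.839942, PV = 2.435833
  t = 3.0000: CF_t = 102.900000, DF = 0.811147, PV = 83.466991
Price P = sum_t PV_t = 96.542122
Macaulay numerator sum_t t * PV_t:
  t * PV_t at t = 0.5000: 1.400290
  t * PV_t at t = 1.0000: 2.704567
  t * PV_t at t = 1.5000: 3.917770
  t * PV_t at t = 2.0000: 5.044610
  t * PV_t at t = 2.5000: 6.089582
  t * PV_t at t = 3.0000: 250.400972
Macaulay duration D = (sum_t t * PV_t) / P = 269.557791 / 96.542122 = 2.792126

Answer: Macaulay duration = 2.7921 years
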